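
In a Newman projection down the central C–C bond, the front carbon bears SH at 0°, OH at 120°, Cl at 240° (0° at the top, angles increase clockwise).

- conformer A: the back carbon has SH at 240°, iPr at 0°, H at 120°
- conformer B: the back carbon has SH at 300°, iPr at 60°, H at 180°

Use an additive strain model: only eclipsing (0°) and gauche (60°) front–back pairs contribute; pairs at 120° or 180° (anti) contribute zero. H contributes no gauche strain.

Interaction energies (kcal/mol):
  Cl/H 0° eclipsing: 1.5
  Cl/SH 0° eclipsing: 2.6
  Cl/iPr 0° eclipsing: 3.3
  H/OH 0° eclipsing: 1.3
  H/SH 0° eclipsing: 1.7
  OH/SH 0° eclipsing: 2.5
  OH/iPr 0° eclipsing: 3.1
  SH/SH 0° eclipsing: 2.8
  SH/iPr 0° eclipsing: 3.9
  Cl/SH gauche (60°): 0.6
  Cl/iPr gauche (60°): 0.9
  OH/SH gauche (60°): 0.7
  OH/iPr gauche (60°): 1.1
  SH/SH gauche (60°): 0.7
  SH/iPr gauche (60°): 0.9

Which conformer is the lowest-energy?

A is eclipsed. SH at 0° is eclipsed with iPr at 0° (3.9); OH at 120° is eclipsed with H at 120° (1.3); Cl at 240° is eclipsed with SH at 240° (2.6). Total 7.8 kcal/mol.
B is staggered. SH at 0° is gauche with SH at 300° (0.7); SH at 0° is gauche with iPr at 60° (0.9); OH at 120° is gauche with iPr at 60° (1.1); Cl at 240° is gauche with SH at 300° (0.6). Total 3.3 kcal/mol.
B has the lowest total (3.3 kcal/mol).

B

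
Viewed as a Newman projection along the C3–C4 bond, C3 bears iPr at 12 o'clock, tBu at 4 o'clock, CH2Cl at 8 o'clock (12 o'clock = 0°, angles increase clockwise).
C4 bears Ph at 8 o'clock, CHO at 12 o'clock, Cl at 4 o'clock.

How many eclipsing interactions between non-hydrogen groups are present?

Non-H eclipsing pairs: iPr(0°)/CHO(0°); tBu(120°)/Cl(120°); CH2Cl(240°)/Ph(240°) — 3 interactions.

3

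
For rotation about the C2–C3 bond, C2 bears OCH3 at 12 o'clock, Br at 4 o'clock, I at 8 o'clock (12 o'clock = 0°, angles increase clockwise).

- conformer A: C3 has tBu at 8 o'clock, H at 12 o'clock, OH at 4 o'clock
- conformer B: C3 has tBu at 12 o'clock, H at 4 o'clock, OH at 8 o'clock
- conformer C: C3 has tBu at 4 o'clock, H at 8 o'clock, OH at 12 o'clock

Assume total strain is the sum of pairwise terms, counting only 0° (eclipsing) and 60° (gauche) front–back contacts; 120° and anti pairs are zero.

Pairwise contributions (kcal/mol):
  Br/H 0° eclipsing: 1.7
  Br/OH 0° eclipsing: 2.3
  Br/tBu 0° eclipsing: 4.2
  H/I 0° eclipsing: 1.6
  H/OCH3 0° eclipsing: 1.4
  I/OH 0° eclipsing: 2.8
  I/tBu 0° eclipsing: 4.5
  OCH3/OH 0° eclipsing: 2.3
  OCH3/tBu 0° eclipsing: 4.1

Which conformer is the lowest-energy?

C

A (eclipsed): OCH3(0°)/H(0°) eclipsed 1.4; Br(120°)/OH(120°) eclipsed 2.3; I(240°)/tBu(240°) eclipsed 4.5 → 8.2 kcal/mol.
B (eclipsed): OCH3(0°)/tBu(0°) eclipsed 4.1; Br(120°)/H(120°) eclipsed 1.7; I(240°)/OH(240°) eclipsed 2.8 → 8.6 kcal/mol.
C (eclipsed): OCH3(0°)/OH(0°) eclipsed 2.3; Br(120°)/tBu(120°) eclipsed 4.2; I(240°)/H(240°) eclipsed 1.6 → 8.1 kcal/mol.
C has the lowest total (8.1 kcal/mol).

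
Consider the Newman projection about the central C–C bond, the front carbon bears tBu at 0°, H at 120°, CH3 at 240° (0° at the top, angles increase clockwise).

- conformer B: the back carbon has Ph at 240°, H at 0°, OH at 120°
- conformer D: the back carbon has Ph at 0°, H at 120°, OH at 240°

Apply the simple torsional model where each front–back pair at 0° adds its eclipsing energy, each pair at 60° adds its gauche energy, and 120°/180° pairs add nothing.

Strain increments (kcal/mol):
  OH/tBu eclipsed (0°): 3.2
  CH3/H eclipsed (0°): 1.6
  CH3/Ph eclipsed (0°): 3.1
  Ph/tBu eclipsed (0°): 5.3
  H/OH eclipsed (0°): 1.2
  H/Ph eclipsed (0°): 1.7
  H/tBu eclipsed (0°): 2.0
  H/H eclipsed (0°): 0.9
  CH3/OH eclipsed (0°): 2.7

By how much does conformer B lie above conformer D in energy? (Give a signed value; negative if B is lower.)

-2.6 kcal/mol

B (eclipsed): tBu(0°)/H(0°) eclipsed 2.0; H(120°)/OH(120°) eclipsed 1.2; CH3(240°)/Ph(240°) eclipsed 3.1 → 6.3 kcal/mol.
D (eclipsed): tBu(0°)/Ph(0°) eclipsed 5.3; H(120°)/H(120°) eclipsed 0.9; CH3(240°)/OH(240°) eclipsed 2.7 → 8.9 kcal/mol.
E(B) − E(D) = 6.3 − 8.9 = -2.6 kcal/mol.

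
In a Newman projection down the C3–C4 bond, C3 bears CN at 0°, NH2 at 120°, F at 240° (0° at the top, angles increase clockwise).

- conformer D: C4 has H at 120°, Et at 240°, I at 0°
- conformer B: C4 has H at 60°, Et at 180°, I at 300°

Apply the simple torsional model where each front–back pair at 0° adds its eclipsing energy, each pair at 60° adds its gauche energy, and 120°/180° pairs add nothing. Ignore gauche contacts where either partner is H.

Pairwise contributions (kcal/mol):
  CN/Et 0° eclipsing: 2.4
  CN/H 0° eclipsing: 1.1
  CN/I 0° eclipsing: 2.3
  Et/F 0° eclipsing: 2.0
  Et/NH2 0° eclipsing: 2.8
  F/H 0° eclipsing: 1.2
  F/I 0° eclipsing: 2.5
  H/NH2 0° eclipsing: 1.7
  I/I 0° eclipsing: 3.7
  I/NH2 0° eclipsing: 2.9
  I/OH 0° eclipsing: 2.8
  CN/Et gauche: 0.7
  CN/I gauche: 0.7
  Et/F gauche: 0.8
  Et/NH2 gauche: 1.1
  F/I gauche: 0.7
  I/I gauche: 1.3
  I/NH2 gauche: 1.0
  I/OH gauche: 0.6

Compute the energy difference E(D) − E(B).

+2.7 kcal/mol

D (eclipsed): CN(0°)/I(0°) eclipsed 2.3; NH2(120°)/H(120°) eclipsed 1.7; F(240°)/Et(240°) eclipsed 2.0 → 6.0 kcal/mol.
B (staggered): CN(0°)/I(300°) gauche 0.7; NH2(120°)/Et(180°) gauche 1.1; F(240°)/Et(180°) gauche 0.8; F(240°)/I(300°) gauche 0.7 → 3.3 kcal/mol.
E(D) − E(B) = 6.0 − 3.3 = +2.7 kcal/mol.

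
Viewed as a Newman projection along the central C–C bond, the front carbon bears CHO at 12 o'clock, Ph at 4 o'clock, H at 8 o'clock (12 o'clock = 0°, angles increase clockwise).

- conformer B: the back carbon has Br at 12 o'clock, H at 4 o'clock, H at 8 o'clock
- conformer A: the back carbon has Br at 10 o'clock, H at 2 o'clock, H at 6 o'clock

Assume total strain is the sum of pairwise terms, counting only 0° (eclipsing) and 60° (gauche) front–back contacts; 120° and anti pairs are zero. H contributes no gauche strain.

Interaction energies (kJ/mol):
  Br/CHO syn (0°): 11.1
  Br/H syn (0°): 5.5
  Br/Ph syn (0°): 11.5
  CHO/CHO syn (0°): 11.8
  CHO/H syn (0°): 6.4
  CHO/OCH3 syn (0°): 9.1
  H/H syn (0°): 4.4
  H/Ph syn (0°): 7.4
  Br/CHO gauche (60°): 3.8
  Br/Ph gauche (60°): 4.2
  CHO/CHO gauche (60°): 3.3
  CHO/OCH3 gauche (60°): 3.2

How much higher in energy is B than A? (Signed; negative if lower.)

B (eclipsed): CHO(0°)/Br(0°) eclipsed 11.1; Ph(120°)/H(120°) eclipsed 7.4; H(240°)/H(240°) eclipsed 4.4 → 22.9 kJ/mol.
A (staggered): CHO(0°)/Br(300°) gauche 3.8 → 3.8 kJ/mol.
E(B) − E(A) = 22.9 − 3.8 = +19.1 kJ/mol.

+19.1 kJ/mol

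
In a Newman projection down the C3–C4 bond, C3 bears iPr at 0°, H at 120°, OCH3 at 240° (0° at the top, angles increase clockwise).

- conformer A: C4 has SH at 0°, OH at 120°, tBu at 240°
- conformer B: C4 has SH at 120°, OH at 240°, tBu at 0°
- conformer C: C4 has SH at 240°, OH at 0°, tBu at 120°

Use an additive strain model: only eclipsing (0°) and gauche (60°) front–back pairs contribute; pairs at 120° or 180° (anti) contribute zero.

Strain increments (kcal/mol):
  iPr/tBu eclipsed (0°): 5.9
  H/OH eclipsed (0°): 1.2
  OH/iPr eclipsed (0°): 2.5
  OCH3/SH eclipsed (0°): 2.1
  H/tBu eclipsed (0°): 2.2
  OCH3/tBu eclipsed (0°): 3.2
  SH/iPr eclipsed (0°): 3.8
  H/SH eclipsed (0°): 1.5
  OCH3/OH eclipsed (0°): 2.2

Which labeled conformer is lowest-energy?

A (eclipsed): iPr(0°)/SH(0°) eclipsed 3.8; H(120°)/OH(120°) eclipsed 1.2; OCH3(240°)/tBu(240°) eclipsed 3.2 → 8.2 kcal/mol.
B (eclipsed): iPr(0°)/tBu(0°) eclipsed 5.9; H(120°)/SH(120°) eclipsed 1.5; OCH3(240°)/OH(240°) eclipsed 2.2 → 9.6 kcal/mol.
C (eclipsed): iPr(0°)/OH(0°) eclipsed 2.5; H(120°)/tBu(120°) eclipsed 2.2; OCH3(240°)/SH(240°) eclipsed 2.1 → 6.8 kcal/mol.
C has the lowest total (6.8 kcal/mol).

C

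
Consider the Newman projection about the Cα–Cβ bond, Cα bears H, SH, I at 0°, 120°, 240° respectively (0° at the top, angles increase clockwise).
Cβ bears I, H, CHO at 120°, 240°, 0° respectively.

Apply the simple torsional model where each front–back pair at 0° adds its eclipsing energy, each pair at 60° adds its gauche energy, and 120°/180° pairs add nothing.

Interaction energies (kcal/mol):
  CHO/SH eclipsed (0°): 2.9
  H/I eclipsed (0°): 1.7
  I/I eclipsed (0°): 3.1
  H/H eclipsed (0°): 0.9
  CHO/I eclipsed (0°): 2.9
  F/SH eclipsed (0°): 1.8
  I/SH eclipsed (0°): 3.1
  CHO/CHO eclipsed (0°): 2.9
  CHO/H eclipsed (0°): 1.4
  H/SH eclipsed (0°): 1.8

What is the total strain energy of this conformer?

6.2 kcal/mol

This conformer (eclipsed): H(0°)/CHO(0°) eclipsed 1.4; SH(120°)/I(120°) eclipsed 3.1; I(240°)/H(240°) eclipsed 1.7 → 6.2 kcal/mol.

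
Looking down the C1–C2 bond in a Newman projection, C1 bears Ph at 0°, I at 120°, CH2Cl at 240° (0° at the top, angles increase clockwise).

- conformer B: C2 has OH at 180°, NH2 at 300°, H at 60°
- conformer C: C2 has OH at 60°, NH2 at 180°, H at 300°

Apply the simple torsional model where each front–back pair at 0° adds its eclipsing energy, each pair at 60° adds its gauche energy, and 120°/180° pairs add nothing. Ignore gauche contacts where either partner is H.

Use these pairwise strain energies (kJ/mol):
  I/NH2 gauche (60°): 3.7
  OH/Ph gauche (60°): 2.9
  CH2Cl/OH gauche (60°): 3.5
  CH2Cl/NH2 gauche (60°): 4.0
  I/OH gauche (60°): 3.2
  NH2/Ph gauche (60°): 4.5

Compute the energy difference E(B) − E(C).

+1.4 kJ/mol

B is staggered. Ph at 0° is gauche with NH2 at 300° (4.5); I at 120° is gauche with OH at 180° (3.2); CH2Cl at 240° is gauche with OH at 180° (3.5); CH2Cl at 240° is gauche with NH2 at 300° (4.0). Total 15.2 kJ/mol.
C is staggered. Ph at 0° is gauche with OH at 60° (2.9); I at 120° is gauche with OH at 60° (3.2); I at 120° is gauche with NH2 at 180° (3.7); CH2Cl at 240° is gauche with NH2 at 180° (4.0). Total 13.8 kJ/mol.
E(B) − E(C) = 15.2 − 13.8 = +1.4 kJ/mol.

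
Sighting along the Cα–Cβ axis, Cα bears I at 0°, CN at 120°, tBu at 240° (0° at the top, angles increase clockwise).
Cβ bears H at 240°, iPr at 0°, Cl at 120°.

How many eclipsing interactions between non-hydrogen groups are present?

Non-H eclipsing pairs: I(0°)/iPr(0°); CN(120°)/Cl(120°) — 2 interactions.

2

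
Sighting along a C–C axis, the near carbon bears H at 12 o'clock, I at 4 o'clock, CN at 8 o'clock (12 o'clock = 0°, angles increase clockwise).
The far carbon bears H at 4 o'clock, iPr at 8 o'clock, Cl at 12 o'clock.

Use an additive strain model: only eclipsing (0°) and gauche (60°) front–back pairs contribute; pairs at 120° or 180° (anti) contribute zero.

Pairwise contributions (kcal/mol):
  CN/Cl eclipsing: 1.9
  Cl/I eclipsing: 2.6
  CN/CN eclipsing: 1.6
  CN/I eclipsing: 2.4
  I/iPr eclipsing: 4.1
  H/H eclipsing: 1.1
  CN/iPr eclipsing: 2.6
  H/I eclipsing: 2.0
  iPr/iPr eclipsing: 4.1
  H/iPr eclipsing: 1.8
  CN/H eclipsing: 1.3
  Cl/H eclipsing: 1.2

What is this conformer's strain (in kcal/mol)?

This conformer (eclipsed): H–Cl eclipsed, I–H eclipsed, CN–iPr eclipsed; 1.2 + 2.0 + 2.6 = 5.8 kcal/mol.

5.8 kcal/mol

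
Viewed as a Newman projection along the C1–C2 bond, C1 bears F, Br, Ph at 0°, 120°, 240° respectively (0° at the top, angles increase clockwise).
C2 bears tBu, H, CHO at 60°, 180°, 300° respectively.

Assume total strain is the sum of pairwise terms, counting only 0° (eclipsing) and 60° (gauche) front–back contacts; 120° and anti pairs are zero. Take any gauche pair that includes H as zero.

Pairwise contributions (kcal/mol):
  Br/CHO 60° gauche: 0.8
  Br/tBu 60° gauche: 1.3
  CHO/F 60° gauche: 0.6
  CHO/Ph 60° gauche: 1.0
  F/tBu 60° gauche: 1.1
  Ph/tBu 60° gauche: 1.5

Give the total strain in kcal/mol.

This conformer (staggered): F(0°)/tBu(60°) gauche 1.1; F(0°)/CHO(300°) gauche 0.6; Br(120°)/tBu(60°) gauche 1.3; Ph(240°)/CHO(300°) gauche 1.0 → 4.0 kcal/mol.

4.0 kcal/mol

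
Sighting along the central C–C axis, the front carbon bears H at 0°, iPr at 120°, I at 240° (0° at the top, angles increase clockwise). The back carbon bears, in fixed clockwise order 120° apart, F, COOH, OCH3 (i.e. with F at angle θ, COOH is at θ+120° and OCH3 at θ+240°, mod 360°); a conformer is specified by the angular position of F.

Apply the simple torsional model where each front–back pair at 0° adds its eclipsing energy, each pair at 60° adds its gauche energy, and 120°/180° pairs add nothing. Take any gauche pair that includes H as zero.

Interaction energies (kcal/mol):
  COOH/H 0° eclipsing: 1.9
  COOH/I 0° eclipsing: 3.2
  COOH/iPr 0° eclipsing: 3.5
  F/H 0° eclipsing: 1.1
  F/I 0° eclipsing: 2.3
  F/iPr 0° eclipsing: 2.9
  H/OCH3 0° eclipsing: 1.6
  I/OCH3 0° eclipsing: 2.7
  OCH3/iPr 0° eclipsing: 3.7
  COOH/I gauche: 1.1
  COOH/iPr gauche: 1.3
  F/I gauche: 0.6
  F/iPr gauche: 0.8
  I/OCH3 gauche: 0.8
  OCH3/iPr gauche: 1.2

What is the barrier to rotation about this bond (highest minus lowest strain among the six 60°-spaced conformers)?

F at 0° (eclipsed): H–F eclipsed, iPr–COOH eclipsed, I–OCH3 eclipsed; 1.1 + 3.5 + 2.7 = 7.3 kcal/mol.
F at 60° (staggered): iPr–F gauche, iPr–COOH gauche, I–COOH gauche, I–OCH3 gauche; 0.8 + 1.3 + 1.1 + 0.8 = 4.0 kcal/mol.
F at 120° (eclipsed): H–OCH3 eclipsed, iPr–F eclipsed, I–COOH eclipsed; 1.6 + 2.9 + 3.2 = 7.7 kcal/mol.
F at 180° (staggered): iPr–F gauche, iPr–OCH3 gauche, I–F gauche, I–COOH gauche; 0.8 + 1.2 + 0.6 + 1.1 = 3.7 kcal/mol.
F at 240° (eclipsed): H–COOH eclipsed, iPr–OCH3 eclipsed, I–F eclipsed; 1.9 + 3.7 + 2.3 = 7.9 kcal/mol.
F at 300° (staggered): iPr–COOH gauche, iPr–OCH3 gauche, I–F gauche, I–OCH3 gauche; 1.3 + 1.2 + 0.6 + 0.8 = 3.9 kcal/mol.
Max at 240° (7.9 kcal/mol), min at 180° (3.7 kcal/mol); barrier = 4.2 kcal/mol.

4.2 kcal/mol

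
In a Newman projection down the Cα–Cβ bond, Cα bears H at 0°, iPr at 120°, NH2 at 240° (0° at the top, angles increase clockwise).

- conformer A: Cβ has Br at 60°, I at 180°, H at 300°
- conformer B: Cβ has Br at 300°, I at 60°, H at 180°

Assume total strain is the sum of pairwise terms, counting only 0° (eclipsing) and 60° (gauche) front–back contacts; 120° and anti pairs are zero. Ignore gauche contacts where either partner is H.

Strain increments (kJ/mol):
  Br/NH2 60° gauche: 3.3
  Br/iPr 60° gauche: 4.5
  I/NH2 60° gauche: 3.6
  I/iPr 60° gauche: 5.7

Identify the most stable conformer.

B

A (staggered): iPr(120°)/Br(60°) gauche 4.5; iPr(120°)/I(180°) gauche 5.7; NH2(240°)/I(180°) gauche 3.6 → 13.8 kJ/mol.
B (staggered): iPr(120°)/I(60°) gauche 5.7; NH2(240°)/Br(300°) gauche 3.3 → 9.0 kJ/mol.
B has the lowest total (9.0 kJ/mol).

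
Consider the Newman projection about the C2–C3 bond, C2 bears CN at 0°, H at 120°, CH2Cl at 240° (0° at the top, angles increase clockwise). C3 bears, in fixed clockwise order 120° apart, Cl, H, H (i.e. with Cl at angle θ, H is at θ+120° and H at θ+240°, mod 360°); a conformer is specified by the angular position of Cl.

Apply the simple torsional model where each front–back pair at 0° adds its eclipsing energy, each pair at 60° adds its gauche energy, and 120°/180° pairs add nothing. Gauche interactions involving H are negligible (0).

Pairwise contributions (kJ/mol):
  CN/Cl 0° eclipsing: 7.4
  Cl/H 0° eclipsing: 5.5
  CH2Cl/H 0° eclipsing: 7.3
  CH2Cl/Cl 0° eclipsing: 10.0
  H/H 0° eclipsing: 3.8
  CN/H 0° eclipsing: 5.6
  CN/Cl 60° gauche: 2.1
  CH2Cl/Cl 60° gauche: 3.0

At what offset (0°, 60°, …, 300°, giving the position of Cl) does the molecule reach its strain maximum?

Cl at 0° (eclipsed): CN–Cl eclipsed, H–H eclipsed, CH2Cl–H eclipsed; 7.4 + 3.8 + 7.3 = 18.5 kJ/mol.
Cl at 60° (staggered): CN–Cl gauche; 2.1 = 2.1 kJ/mol.
Cl at 120° (eclipsed): CN–H eclipsed, H–Cl eclipsed, CH2Cl–H eclipsed; 5.6 + 5.5 + 7.3 = 18.4 kJ/mol.
Cl at 180° (staggered): CH2Cl–Cl gauche; 3.0 = 3.0 kJ/mol.
Cl at 240° (eclipsed): CN–H eclipsed, H–H eclipsed, CH2Cl–Cl eclipsed; 5.6 + 3.8 + 10.0 = 19.4 kJ/mol.
Cl at 300° (staggered): CN–Cl gauche, CH2Cl–Cl gauche; 2.1 + 3.0 = 5.1 kJ/mol.
The maximum (19.4 kJ/mol) occurs with Cl at 240°.

240°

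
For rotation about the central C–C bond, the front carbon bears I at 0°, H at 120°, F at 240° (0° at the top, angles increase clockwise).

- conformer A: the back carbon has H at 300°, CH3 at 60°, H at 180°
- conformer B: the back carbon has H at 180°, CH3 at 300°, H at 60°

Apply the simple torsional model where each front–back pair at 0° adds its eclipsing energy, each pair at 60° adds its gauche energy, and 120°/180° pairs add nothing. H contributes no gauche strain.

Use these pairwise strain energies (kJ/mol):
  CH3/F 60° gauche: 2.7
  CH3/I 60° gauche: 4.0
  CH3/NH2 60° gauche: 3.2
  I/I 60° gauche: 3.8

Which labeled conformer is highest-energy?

B

A (staggered): I–CH3 gauche; 4.0 = 4.0 kJ/mol.
B (staggered): I–CH3 gauche, F–CH3 gauche; 4.0 + 2.7 = 6.7 kJ/mol.
B has the highest total (6.7 kJ/mol).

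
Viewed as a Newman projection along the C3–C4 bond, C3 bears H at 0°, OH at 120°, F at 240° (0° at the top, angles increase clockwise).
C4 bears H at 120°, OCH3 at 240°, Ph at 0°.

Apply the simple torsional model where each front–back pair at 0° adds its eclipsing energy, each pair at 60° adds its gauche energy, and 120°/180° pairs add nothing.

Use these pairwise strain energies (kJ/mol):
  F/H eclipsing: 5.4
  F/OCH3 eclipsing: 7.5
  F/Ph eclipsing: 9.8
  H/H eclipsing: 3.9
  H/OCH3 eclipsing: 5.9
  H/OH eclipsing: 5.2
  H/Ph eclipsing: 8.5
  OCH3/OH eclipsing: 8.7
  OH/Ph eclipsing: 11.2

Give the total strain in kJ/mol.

This conformer (eclipsed): H(0°)/Ph(0°) eclipsed 8.5; OH(120°)/H(120°) eclipsed 5.2; F(240°)/OCH3(240°) eclipsed 7.5 → 21.2 kJ/mol.

21.2 kJ/mol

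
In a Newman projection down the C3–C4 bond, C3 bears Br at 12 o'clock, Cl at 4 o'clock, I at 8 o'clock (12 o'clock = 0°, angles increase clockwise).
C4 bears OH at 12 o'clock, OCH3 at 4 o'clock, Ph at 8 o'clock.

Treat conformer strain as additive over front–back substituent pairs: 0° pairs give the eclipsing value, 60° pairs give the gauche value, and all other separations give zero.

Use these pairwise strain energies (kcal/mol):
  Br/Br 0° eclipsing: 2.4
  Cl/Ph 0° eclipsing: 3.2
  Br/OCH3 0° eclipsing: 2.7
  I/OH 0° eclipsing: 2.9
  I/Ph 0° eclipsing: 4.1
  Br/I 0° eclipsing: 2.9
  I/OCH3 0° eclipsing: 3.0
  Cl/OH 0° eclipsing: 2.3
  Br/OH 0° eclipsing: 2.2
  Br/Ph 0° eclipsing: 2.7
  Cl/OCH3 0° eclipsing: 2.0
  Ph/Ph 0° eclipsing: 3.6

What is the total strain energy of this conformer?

This conformer is eclipsed. Br at 0° is eclipsed with OH at 0° (2.2); Cl at 120° is eclipsed with OCH3 at 120° (2.0); I at 240° is eclipsed with Ph at 240° (4.1). Total 8.3 kcal/mol.

8.3 kcal/mol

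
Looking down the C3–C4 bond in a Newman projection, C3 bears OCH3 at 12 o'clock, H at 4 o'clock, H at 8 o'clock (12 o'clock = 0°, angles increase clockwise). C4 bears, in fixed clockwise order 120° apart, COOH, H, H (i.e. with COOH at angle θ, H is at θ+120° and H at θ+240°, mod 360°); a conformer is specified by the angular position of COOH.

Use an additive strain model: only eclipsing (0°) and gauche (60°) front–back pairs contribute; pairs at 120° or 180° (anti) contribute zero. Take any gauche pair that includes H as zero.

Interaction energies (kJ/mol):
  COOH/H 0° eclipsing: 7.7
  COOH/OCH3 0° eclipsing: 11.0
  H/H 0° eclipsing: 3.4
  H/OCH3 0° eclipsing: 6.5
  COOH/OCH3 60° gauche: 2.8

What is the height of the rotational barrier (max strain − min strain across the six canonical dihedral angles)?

17.8 kJ/mol

COOH at 0° (eclipsed): OCH3–COOH eclipsed, H–H eclipsed, H–H eclipsed; 11.0 + 3.4 + 3.4 = 17.8 kJ/mol.
COOH at 60° (staggered): OCH3–COOH gauche; 2.8 = 2.8 kJ/mol.
COOH at 120° (eclipsed): OCH3–H eclipsed, H–COOH eclipsed, H–H eclipsed; 6.5 + 7.7 + 3.4 = 17.6 kJ/mol.
COOH at 180° (staggered): no non-H gauche contacts → 0.0 kJ/mol.
COOH at 240° (eclipsed): OCH3–H eclipsed, H–H eclipsed, H–COOH eclipsed; 6.5 + 3.4 + 7.7 = 17.6 kJ/mol.
COOH at 300° (staggered): OCH3–COOH gauche; 2.8 = 2.8 kJ/mol.
Max at 0° (17.8 kJ/mol), min at 180° (0.0 kJ/mol); barrier = 17.8 kJ/mol.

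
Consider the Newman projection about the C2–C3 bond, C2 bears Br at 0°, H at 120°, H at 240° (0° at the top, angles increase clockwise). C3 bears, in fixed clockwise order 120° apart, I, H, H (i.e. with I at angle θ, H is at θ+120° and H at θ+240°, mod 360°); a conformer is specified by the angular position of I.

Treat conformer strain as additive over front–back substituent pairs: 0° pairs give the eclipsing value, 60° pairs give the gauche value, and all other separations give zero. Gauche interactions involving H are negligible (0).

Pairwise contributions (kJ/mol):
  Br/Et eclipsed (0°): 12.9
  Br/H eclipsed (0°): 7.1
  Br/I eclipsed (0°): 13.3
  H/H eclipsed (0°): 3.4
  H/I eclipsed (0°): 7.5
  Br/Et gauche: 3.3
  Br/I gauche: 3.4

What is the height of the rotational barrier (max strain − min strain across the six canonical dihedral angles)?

20.1 kJ/mol

I at 0° (eclipsed): Br–I eclipsed, H–H eclipsed, H–H eclipsed; 13.3 + 3.4 + 3.4 = 20.1 kJ/mol.
I at 60° (staggered): Br–I gauche; 3.4 = 3.4 kJ/mol.
I at 120° (eclipsed): Br–H eclipsed, H–I eclipsed, H–H eclipsed; 7.1 + 7.5 + 3.4 = 18.0 kJ/mol.
I at 180° (staggered): no non-H gauche contacts → 0.0 kJ/mol.
I at 240° (eclipsed): Br–H eclipsed, H–H eclipsed, H–I eclipsed; 7.1 + 3.4 + 7.5 = 18.0 kJ/mol.
I at 300° (staggered): Br–I gauche; 3.4 = 3.4 kJ/mol.
Max at 0° (20.1 kJ/mol), min at 180° (0.0 kJ/mol); barrier = 20.1 kJ/mol.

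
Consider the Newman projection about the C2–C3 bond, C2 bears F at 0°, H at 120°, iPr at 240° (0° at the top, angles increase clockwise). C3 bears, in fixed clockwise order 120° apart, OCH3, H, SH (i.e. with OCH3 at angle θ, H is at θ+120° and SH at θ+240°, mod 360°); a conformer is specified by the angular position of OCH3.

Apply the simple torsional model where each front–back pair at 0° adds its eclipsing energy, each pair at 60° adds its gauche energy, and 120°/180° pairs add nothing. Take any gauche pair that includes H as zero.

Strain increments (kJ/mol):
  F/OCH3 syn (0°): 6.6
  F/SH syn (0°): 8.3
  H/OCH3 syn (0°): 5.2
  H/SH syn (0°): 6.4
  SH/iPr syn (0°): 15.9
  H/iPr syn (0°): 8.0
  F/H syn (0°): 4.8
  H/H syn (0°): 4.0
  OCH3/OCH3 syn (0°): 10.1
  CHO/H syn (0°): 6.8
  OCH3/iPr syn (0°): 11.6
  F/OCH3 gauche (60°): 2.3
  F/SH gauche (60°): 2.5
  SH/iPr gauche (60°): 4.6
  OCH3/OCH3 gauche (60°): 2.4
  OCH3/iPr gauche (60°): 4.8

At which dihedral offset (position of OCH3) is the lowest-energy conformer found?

OCH3 at 0° is eclipsed. F at 0° is eclipsed with OCH3 at 0° (6.6); H at 120° is eclipsed with H at 120° (4.0); iPr at 240° is eclipsed with SH at 240° (15.9). Total 26.5 kJ/mol.
OCH3 at 60° is staggered. F at 0° is gauche with OCH3 at 60° (2.3); F at 0° is gauche with SH at 300° (2.5); iPr at 240° is gauche with SH at 300° (4.6). Total 9.4 kJ/mol.
OCH3 at 120° is eclipsed. F at 0° is eclipsed with SH at 0° (8.3); H at 120° is eclipsed with OCH3 at 120° (5.2); iPr at 240° is eclipsed with H at 240° (8.0). Total 21.5 kJ/mol.
OCH3 at 180° is staggered. F at 0° is gauche with SH at 60° (2.5); iPr at 240° is gauche with OCH3 at 180° (4.8). Total 7.3 kJ/mol.
OCH3 at 240° is eclipsed. F at 0° is eclipsed with H at 0° (4.8); H at 120° is eclipsed with SH at 120° (6.4); iPr at 240° is eclipsed with OCH3 at 240° (11.6). Total 22.8 kJ/mol.
OCH3 at 300° is staggered. F at 0° is gauche with OCH3 at 300° (2.3); iPr at 240° is gauche with OCH3 at 300° (4.8); iPr at 240° is gauche with SH at 180° (4.6). Total 11.7 kJ/mol.
The minimum (7.3 kJ/mol) occurs with OCH3 at 180°.

180°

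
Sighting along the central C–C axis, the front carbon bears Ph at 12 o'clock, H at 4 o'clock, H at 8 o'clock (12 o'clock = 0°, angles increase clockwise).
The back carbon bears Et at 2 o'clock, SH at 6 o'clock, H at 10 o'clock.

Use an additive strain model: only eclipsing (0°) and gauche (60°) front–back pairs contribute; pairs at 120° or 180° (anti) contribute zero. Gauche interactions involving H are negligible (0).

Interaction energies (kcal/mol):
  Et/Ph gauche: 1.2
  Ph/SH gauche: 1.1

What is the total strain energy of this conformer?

1.2 kcal/mol

This conformer (staggered): Ph–Et gauche; 1.2 = 1.2 kcal/mol.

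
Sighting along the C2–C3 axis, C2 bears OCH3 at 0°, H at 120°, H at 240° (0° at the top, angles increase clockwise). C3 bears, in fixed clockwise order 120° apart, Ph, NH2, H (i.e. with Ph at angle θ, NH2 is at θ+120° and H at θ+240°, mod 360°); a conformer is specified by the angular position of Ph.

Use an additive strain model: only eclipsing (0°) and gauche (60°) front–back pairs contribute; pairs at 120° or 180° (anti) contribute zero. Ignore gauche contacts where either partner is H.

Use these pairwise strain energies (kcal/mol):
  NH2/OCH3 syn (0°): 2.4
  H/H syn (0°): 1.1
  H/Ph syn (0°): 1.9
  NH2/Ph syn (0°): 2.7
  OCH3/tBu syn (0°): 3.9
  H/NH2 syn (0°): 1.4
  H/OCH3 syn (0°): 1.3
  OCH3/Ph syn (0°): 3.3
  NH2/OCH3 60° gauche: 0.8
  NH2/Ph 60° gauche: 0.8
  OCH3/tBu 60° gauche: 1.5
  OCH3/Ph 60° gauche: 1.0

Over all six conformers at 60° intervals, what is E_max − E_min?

5.0 kcal/mol

Ph at 0° (eclipsed): OCH3(0°)/Ph(0°) eclipsed 3.3; H(120°)/NH2(120°) eclipsed 1.4; H(240°)/H(240°) eclipsed 1.1 → 5.8 kcal/mol.
Ph at 60° (staggered): OCH3(0°)/Ph(60°) gauche 1.0 → 1.0 kcal/mol.
Ph at 120° (eclipsed): OCH3(0°)/H(0°) eclipsed 1.3; H(120°)/Ph(120°) eclipsed 1.9; H(240°)/NH2(240°) eclipsed 1.4 → 4.6 kcal/mol.
Ph at 180° (staggered): OCH3(0°)/NH2(300°) gauche 0.8 → 0.8 kcal/mol.
Ph at 240° (eclipsed): OCH3(0°)/NH2(0°) eclipsed 2.4; H(120°)/H(120°) eclipsed 1.1; H(240°)/Ph(240°) eclipsed 1.9 → 5.4 kcal/mol.
Ph at 300° (staggered): OCH3(0°)/Ph(300°) gauche 1.0; OCH3(0°)/NH2(60°) gauche 0.8 → 1.8 kcal/mol.
Max at 0° (5.8 kcal/mol), min at 180° (0.8 kcal/mol); barrier = 5.0 kcal/mol.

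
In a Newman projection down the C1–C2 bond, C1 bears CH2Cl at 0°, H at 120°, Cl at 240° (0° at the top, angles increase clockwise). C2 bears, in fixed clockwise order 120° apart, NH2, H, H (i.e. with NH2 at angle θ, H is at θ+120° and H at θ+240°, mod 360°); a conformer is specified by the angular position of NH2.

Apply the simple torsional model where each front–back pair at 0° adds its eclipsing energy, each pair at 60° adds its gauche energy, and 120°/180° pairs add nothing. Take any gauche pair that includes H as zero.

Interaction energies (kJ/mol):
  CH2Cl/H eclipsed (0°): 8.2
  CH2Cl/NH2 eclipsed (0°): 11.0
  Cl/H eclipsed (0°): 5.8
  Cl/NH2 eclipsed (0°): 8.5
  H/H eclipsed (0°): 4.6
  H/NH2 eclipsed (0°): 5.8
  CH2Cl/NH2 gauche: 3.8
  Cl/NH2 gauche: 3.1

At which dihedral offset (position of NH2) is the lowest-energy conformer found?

180°

NH2 at 0° (eclipsed): CH2Cl(0°)/NH2(0°) eclipsed 11.0; H(120°)/H(120°) eclipsed 4.6; Cl(240°)/H(240°) eclipsed 5.8 → 21.4 kJ/mol.
NH2 at 60° (staggered): CH2Cl(0°)/NH2(60°) gauche 3.8 → 3.8 kJ/mol.
NH2 at 120° (eclipsed): CH2Cl(0°)/H(0°) eclipsed 8.2; H(120°)/NH2(120°) eclipsed 5.8; Cl(240°)/H(240°) eclipsed 5.8 → 19.8 kJ/mol.
NH2 at 180° (staggered): Cl(240°)/NH2(180°) gauche 3.1 → 3.1 kJ/mol.
NH2 at 240° (eclipsed): CH2Cl(0°)/H(0°) eclipsed 8.2; H(120°)/H(120°) eclipsed 4.6; Cl(240°)/NH2(240°) eclipsed 8.5 → 21.3 kJ/mol.
NH2 at 300° (staggered): CH2Cl(0°)/NH2(300°) gauche 3.8; Cl(240°)/NH2(300°) gauche 3.1 → 6.9 kJ/mol.
The minimum (3.1 kJ/mol) occurs with NH2 at 180°.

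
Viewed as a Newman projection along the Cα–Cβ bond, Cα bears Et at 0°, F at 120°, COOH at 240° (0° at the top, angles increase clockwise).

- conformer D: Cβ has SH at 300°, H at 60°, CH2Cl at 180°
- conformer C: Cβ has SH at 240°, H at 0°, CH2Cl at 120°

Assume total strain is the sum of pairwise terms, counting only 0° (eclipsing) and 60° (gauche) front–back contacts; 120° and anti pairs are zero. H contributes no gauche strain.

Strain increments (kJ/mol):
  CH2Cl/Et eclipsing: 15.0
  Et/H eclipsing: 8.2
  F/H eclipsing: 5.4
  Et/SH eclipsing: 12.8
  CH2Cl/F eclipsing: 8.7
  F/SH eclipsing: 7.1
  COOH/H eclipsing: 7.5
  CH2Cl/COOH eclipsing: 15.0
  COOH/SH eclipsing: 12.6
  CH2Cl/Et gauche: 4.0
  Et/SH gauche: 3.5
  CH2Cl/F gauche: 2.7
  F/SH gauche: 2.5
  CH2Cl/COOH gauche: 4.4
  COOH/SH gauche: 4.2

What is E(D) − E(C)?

D is staggered. Et at 0° is gauche with SH at 300° (3.5); F at 120° is gauche with CH2Cl at 180° (2.7); COOH at 240° is gauche with SH at 300° (4.2); COOH at 240° is gauche with CH2Cl at 180° (4.4). Total 14.8 kJ/mol.
C is eclipsed. Et at 0° is eclipsed with H at 0° (8.2); F at 120° is eclipsed with CH2Cl at 120° (8.7); COOH at 240° is eclipsed with SH at 240° (12.6). Total 29.5 kJ/mol.
E(D) − E(C) = 14.8 − 29.5 = -14.7 kJ/mol.

-14.7 kJ/mol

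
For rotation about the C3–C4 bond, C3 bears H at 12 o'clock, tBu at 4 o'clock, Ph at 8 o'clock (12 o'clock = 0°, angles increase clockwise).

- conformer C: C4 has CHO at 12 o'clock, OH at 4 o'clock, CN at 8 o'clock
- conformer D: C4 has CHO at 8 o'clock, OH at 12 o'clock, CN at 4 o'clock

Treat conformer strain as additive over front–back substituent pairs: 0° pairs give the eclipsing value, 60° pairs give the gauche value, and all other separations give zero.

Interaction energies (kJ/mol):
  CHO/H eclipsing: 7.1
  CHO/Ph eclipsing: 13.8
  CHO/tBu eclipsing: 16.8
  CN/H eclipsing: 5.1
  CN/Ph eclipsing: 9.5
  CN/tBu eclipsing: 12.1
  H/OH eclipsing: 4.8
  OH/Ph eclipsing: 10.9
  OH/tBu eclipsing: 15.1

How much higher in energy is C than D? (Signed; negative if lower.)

C (eclipsed): H(0°)/CHO(0°) eclipsed 7.1; tBu(120°)/OH(120°) eclipsed 15.1; Ph(240°)/CN(240°) eclipsed 9.5 → 31.7 kJ/mol.
D (eclipsed): H(0°)/OH(0°) eclipsed 4.8; tBu(120°)/CN(120°) eclipsed 12.1; Ph(240°)/CHO(240°) eclipsed 13.8 → 30.7 kJ/mol.
E(C) − E(D) = 31.7 − 30.7 = +1.0 kJ/mol.

+1.0 kJ/mol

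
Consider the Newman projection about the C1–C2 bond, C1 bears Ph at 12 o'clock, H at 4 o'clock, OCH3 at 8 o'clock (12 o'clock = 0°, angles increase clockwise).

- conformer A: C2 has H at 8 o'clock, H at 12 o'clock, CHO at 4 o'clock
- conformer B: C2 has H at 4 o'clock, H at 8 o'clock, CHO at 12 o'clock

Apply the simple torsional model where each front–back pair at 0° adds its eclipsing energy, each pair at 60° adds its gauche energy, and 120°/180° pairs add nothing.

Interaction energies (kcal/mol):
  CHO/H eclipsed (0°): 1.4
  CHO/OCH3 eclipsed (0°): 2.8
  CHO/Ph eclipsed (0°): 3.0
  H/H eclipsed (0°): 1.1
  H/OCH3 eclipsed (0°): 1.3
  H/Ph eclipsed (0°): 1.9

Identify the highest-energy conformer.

B

A (eclipsed): Ph(0°)/H(0°) eclipsed 1.9; H(120°)/CHO(120°) eclipsed 1.4; OCH3(240°)/H(240°) eclipsed 1.3 → 4.6 kcal/mol.
B (eclipsed): Ph(0°)/CHO(0°) eclipsed 3.0; H(120°)/H(120°) eclipsed 1.1; OCH3(240°)/H(240°) eclipsed 1.3 → 5.4 kcal/mol.
B has the highest total (5.4 kcal/mol).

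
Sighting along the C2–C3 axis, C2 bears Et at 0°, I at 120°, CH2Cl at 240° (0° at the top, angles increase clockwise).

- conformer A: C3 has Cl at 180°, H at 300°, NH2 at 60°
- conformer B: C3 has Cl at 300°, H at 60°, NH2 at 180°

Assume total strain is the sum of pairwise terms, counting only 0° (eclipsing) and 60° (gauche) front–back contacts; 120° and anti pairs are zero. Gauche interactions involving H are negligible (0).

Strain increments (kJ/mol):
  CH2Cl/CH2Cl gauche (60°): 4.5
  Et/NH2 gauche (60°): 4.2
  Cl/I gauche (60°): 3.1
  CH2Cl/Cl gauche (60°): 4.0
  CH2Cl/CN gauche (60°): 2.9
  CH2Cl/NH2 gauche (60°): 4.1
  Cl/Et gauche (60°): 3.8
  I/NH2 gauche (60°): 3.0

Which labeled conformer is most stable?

A is staggered. Et at 0° is gauche with NH2 at 60° (4.2); I at 120° is gauche with Cl at 180° (3.1); I at 120° is gauche with NH2 at 60° (3.0); CH2Cl at 240° is gauche with Cl at 180° (4.0). Total 14.3 kJ/mol.
B is staggered. Et at 0° is gauche with Cl at 300° (3.8); I at 120° is gauche with NH2 at 180° (3.0); CH2Cl at 240° is gauche with Cl at 300° (4.0); CH2Cl at 240° is gauche with NH2 at 180° (4.1). Total 14.9 kJ/mol.
A has the lowest total (14.3 kJ/mol).

A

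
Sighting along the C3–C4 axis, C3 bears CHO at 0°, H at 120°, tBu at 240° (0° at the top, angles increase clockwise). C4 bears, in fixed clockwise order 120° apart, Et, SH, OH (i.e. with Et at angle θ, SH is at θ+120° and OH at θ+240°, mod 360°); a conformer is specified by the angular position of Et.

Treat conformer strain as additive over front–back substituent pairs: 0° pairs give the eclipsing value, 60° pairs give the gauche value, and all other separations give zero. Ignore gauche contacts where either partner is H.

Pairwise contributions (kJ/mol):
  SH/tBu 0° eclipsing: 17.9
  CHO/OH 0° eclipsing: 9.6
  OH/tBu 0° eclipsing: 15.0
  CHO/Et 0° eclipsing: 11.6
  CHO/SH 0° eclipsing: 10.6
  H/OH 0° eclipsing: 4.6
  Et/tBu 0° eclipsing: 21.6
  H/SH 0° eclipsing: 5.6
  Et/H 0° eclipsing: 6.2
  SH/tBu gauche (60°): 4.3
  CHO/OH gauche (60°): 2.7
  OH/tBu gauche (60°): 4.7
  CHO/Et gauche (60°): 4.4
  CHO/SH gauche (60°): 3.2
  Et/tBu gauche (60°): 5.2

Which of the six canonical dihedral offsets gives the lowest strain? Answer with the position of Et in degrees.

180°

Et at 0° (eclipsed): CHO(0°)/Et(0°) eclipsed 11.6; H(120°)/SH(120°) eclipsed 5.6; tBu(240°)/OH(240°) eclipsed 15.0 → 32.2 kJ/mol.
Et at 60° (staggered): CHO(0°)/Et(60°) gauche 4.4; CHO(0°)/OH(300°) gauche 2.7; tBu(240°)/SH(180°) gauche 4.3; tBu(240°)/OH(300°) gauche 4.7 → 16.1 kJ/mol.
Et at 120° (eclipsed): CHO(0°)/OH(0°) eclipsed 9.6; H(120°)/Et(120°) eclipsed 6.2; tBu(240°)/SH(240°) eclipsed 17.9 → 33.7 kJ/mol.
Et at 180° (staggered): CHO(0°)/SH(300°) gauche 3.2; CHO(0°)/OH(60°) gauche 2.7; tBu(240°)/Et(180°) gauche 5.2; tBu(240°)/SH(300°) gauche 4.3 → 15.4 kJ/mol.
Et at 240° (eclipsed): CHO(0°)/SH(0°) eclipsed 10.6; H(120°)/OH(120°) eclipsed 4.6; tBu(240°)/Et(240°) eclipsed 21.6 → 36.8 kJ/mol.
Et at 300° (staggered): CHO(0°)/Et(300°) gauche 4.4; CHO(0°)/SH(60°) gauche 3.2; tBu(240°)/Et(300°) gauche 5.2; tBu(240°)/OH(180°) gauche 4.7 → 17.5 kJ/mol.
The minimum (15.4 kJ/mol) occurs with Et at 180°.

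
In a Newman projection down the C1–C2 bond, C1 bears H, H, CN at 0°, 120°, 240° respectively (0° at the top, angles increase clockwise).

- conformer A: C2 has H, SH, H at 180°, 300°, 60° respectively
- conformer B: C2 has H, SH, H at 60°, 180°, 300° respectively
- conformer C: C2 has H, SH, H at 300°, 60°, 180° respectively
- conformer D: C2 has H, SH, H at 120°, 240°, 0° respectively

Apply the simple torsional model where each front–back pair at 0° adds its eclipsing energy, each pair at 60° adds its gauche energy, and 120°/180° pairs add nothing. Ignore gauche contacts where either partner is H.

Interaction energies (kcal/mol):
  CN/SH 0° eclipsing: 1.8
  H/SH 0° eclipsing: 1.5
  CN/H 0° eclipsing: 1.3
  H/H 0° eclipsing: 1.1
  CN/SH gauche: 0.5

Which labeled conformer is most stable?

A is staggered. CN at 240° is gauche with SH at 300° (0.5). Total 0.5 kcal/mol.
B is staggered. CN at 240° is gauche with SH at 180° (0.5). Total 0.5 kcal/mol.
C (staggered): no non-H gauche contacts → 0.0 kcal/mol.
D is eclipsed. H at 0° is eclipsed with H at 0° (1.1); H at 120° is eclipsed with H at 120° (1.1); CN at 240° is eclipsed with SH at 240° (1.8). Total 4.0 kcal/mol.
C has the lowest total (0.0 kcal/mol).

C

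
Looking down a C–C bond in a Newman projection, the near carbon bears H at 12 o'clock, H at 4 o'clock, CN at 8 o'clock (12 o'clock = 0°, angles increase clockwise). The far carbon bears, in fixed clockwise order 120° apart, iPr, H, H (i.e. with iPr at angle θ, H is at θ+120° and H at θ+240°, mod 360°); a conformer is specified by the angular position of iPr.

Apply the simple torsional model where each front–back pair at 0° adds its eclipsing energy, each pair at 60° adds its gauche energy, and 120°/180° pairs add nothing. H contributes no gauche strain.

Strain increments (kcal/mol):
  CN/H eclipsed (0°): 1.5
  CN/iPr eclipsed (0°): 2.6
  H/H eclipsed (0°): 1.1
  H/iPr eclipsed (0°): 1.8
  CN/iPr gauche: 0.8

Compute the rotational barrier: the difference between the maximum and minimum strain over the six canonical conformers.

4.8 kcal/mol

iPr at 0° (eclipsed): H(0°)/iPr(0°) eclipsed 1.8; H(120°)/H(120°) eclipsed 1.1; CN(240°)/H(240°) eclipsed 1.5 → 4.4 kcal/mol.
iPr at 60° (staggered): no non-H gauche contacts → 0.0 kcal/mol.
iPr at 120° (eclipsed): H(0°)/H(0°) eclipsed 1.1; H(120°)/iPr(120°) eclipsed 1.8; CN(240°)/H(240°) eclipsed 1.5 → 4.4 kcal/mol.
iPr at 180° (staggered): CN(240°)/iPr(180°) gauche 0.8 → 0.8 kcal/mol.
iPr at 240° (eclipsed): H(0°)/H(0°) eclipsed 1.1; H(120°)/H(120°) eclipsed 1.1; CN(240°)/iPr(240°) eclipsed 2.6 → 4.8 kcal/mol.
iPr at 300° (staggered): CN(240°)/iPr(300°) gauche 0.8 → 0.8 kcal/mol.
Max at 240° (4.8 kcal/mol), min at 60° (0.0 kcal/mol); barrier = 4.8 kcal/mol.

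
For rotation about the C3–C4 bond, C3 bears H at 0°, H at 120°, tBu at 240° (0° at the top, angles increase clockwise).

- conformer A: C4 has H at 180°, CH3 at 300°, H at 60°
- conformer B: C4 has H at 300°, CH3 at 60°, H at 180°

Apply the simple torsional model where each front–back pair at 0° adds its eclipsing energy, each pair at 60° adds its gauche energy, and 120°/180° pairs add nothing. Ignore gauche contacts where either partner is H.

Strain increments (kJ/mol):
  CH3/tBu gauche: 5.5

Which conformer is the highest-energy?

A

A (staggered): tBu–CH3 gauche; 5.5 = 5.5 kJ/mol.
B (staggered): no non-H gauche contacts → 0.0 kJ/mol.
A has the highest total (5.5 kJ/mol).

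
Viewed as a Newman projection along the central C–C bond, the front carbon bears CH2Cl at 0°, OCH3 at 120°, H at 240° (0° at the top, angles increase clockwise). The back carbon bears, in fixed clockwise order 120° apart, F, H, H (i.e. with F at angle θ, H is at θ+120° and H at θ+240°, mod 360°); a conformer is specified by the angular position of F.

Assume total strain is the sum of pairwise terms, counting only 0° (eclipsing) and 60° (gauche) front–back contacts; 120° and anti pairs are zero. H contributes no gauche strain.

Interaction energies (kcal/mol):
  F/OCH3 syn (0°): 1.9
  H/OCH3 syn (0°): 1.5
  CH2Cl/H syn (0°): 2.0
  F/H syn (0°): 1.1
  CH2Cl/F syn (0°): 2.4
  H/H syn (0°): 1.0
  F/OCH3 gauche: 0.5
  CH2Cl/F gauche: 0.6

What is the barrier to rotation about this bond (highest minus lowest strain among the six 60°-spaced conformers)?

F at 0° is eclipsed. CH2Cl at 0° is eclipsed with F at 0° (2.4); OCH3 at 120° is eclipsed with H at 120° (1.5); H at 240° is eclipsed with H at 240° (1.0). Total 4.9 kcal/mol.
F at 60° is staggered. CH2Cl at 0° is gauche with F at 60° (0.6); OCH3 at 120° is gauche with F at 60° (0.5). Total 1.1 kcal/mol.
F at 120° is eclipsed. CH2Cl at 0° is eclipsed with H at 0° (2.0); OCH3 at 120° is eclipsed with F at 120° (1.9); H at 240° is eclipsed with H at 240° (1.0). Total 4.9 kcal/mol.
F at 180° is staggered. OCH3 at 120° is gauche with F at 180° (0.5). Total 0.5 kcal/mol.
F at 240° is eclipsed. CH2Cl at 0° is eclipsed with H at 0° (2.0); OCH3 at 120° is eclipsed with H at 120° (1.5); H at 240° is eclipsed with F at 240° (1.1). Total 4.6 kcal/mol.
F at 300° is staggered. CH2Cl at 0° is gauche with F at 300° (0.6). Total 0.6 kcal/mol.
Max at 0° (4.9 kcal/mol), min at 180° (0.5 kcal/mol); barrier = 4.4 kcal/mol.

4.4 kcal/mol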